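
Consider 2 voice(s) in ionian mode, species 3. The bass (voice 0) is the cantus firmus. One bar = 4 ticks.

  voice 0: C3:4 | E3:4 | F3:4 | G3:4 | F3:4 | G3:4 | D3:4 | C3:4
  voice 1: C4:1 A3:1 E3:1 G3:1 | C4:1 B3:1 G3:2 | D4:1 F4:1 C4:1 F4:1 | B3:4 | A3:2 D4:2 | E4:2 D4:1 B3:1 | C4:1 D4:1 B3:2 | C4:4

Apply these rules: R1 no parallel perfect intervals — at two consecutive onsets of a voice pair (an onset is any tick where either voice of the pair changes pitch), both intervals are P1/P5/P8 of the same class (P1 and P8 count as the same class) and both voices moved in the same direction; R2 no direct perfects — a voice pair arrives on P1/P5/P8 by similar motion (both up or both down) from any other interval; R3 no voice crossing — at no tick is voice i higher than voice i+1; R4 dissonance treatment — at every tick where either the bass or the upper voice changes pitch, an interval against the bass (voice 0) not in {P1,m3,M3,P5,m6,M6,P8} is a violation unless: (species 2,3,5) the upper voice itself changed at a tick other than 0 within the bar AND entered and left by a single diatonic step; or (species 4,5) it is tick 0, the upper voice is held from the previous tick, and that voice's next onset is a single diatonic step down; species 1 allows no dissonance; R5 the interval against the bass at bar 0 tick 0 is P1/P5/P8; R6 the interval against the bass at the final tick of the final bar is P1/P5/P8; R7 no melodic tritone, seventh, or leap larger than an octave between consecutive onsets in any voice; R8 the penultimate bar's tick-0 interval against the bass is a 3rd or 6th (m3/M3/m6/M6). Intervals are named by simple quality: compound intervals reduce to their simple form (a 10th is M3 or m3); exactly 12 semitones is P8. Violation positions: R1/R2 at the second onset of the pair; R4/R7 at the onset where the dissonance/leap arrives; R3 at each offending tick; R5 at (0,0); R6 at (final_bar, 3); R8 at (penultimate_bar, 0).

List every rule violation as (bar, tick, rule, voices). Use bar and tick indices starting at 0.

(3, 0, R7, (1,))
(6, 0, R4, (0, 1))
(6, 0, R8, (0, 1))

bar 0: v0=C3 v1=C4 downbeat P8
bar 1: v0=E3 v1=C4 downbeat m6
bar 2: v0=F3 v1=D4 downbeat M6
bar 3: v0=G3 v1=B3 downbeat M3
bar 4: v0=F3 v1=A3 downbeat M3
bar 5: v0=G3 v1=E4 downbeat M6
bar 6: v0=D3 v1=C4 downbeat m7
bar 7: v0=C3 v1=C4 downbeat P8
  -> R7 @ bar 3 tick 0 v(1,): F4->B3 leap 6st
  -> R4 @ bar 6 tick 0 v(0, 1): D3/C4 m7 untreated
  -> R8 @ bar 6 tick 0 v(0, 1): penult m7 not 3rd/6th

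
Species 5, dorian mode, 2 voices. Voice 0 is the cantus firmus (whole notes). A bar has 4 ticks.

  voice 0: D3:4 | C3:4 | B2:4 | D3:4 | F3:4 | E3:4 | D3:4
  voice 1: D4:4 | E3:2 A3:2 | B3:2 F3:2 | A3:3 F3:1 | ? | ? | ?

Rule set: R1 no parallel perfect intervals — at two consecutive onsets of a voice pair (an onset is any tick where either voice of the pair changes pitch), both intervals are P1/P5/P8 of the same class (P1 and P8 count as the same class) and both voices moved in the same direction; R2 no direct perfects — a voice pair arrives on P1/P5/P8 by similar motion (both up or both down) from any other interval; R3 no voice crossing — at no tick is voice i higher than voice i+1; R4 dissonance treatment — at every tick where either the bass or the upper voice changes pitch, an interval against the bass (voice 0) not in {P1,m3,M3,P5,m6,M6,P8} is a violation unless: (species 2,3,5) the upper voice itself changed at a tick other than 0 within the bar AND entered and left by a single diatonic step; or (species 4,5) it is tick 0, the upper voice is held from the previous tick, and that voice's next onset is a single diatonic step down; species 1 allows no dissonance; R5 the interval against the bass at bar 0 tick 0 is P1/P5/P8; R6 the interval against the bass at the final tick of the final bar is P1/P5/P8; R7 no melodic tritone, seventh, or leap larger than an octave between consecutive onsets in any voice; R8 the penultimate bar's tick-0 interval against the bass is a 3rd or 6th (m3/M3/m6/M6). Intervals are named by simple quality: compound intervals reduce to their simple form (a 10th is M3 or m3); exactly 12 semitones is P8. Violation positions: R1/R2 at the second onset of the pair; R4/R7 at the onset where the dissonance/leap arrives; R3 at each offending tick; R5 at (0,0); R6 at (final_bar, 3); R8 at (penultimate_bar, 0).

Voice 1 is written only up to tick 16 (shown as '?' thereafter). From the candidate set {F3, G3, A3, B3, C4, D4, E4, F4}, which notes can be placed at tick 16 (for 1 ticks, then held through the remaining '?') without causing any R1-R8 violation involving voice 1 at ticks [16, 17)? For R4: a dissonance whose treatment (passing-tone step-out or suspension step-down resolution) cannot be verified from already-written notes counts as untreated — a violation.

F3: legal
G3: violates R4
A3: legal
B3: violates R4,R7
C4: violates R2
D4: legal
E4: violates R4,R7
F4: violates R2

{A3, D4, F3}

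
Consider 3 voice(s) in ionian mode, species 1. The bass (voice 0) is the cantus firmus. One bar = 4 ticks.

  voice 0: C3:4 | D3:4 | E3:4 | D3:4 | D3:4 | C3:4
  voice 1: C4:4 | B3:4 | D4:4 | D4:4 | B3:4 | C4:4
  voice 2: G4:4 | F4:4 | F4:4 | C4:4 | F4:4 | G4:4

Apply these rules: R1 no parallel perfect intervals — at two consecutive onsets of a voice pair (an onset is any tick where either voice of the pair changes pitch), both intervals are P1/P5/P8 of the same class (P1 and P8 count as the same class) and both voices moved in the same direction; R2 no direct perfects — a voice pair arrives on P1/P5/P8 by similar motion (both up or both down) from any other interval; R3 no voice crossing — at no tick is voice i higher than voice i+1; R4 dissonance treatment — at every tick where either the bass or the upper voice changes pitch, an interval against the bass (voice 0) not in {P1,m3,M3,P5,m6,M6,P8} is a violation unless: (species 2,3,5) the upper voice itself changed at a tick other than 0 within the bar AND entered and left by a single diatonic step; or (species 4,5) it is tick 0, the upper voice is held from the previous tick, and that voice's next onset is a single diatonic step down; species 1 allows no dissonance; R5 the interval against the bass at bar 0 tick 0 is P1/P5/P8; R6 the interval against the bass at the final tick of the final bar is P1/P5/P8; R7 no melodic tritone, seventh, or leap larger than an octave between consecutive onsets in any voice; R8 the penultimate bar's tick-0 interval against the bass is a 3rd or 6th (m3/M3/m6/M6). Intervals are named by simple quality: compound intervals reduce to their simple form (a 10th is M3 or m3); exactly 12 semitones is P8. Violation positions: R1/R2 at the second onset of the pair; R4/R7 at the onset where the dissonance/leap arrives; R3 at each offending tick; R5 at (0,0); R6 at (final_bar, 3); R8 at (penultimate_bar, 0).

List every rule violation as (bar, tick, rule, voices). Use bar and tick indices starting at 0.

bar 0: v0=C3 v1=C4 v2=G4 downbeat P5
bar 1: v0=D3 v1=B3 v2=F4 downbeat m3
bar 2: v0=E3 v1=D4 v2=F4 downbeat m2
bar 3: v0=D3 v1=D4 v2=C4 downbeat m7
bar 4: v0=D3 v1=B3 v2=F4 downbeat m3
bar 5: v0=C3 v1=C4 v2=G4 downbeat P5
  -> R4 @ bar 2 tick 0 v(0, 1): E3/D4 m7 untreated
  -> R4 @ bar 2 tick 0 v(0, 2): E3/F4 m2 untreated
  -> R3 @ bar 3 tick 0 v(1, 2): D4 above C4
  -> R4 @ bar 3 tick 0 v(0, 2): D3/C4 m7 untreated
  -> R3 @ bar 3 tick 1 v(1, 2): D4 above C4
  -> R3 @ bar 3 tick 2 v(1, 2): D4 above C4
  -> R3 @ bar 3 tick 3 v(1, 2): D4 above C4
  -> R2 @ bar 5 tick 0 v(1, 2): B3/F4 TT -> C4/G4 P5 similar

(2, 0, R4, (0, 1))
(2, 0, R4, (0, 2))
(3, 0, R3, (1, 2))
(3, 0, R4, (0, 2))
(3, 1, R3, (1, 2))
(3, 2, R3, (1, 2))
(3, 3, R3, (1, 2))
(5, 0, R2, (1, 2))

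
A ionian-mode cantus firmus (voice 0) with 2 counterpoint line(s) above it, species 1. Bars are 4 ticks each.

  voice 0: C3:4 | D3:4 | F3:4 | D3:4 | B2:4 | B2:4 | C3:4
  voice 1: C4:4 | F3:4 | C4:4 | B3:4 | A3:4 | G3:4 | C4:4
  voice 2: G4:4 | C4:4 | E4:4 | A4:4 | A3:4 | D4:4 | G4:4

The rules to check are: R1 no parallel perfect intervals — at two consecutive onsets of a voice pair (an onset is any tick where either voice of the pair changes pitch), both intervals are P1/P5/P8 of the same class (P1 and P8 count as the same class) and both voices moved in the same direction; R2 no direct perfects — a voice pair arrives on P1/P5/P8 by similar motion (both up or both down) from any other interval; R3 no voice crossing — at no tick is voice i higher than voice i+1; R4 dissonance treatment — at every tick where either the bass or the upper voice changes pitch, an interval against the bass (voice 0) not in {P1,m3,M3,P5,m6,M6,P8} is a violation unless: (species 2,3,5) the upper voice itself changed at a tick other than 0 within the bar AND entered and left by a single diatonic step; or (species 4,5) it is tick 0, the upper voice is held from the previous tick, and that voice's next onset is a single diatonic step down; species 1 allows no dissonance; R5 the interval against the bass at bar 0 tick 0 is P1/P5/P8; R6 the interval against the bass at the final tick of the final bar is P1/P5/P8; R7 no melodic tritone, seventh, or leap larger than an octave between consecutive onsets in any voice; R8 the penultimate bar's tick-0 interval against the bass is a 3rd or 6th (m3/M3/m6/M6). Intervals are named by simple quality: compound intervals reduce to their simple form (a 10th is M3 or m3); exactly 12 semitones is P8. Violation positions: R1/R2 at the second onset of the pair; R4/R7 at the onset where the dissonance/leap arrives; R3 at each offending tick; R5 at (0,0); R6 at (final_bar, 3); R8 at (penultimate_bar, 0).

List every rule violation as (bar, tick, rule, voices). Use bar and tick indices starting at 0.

bar 0: v0=C3 v1=C4 v2=G4 downbeat P5
bar 1: v0=D3 v1=F3 v2=C4 downbeat m7
bar 2: v0=F3 v1=C4 v2=E4 downbeat M7
bar 3: v0=D3 v1=B3 v2=A4 downbeat P5
bar 4: v0=B2 v1=A3 v2=A3 downbeat m7
bar 5: v0=B2 v1=G3 v2=D4 downbeat m3
bar 6: v0=C3 v1=C4 v2=G4 downbeat P5
  -> R1 @ bar 1 tick 0 v(1, 2): C4/G4 P5 -> F3/C4 P5 similar
  -> R4 @ bar 1 tick 0 v(0, 2): D3/C4 m7 untreated
  -> R2 @ bar 2 tick 0 v(0, 1): D3/F3 m3 -> F3/C4 P5 similar
  -> R4 @ bar 2 tick 0 v(0, 2): F3/E4 M7 untreated
  -> R2 @ bar 4 tick 0 v(1, 2): B3/A4 m7 -> A3/A3 P1 similar
  -> R4 @ bar 4 tick 0 v(0, 1): B2/A3 m7 untreated
  -> R4 @ bar 4 tick 0 v(0, 2): B2/A3 m7 untreated
  -> R1 @ bar 6 tick 0 v(1, 2): G3/D4 P5 -> C4/G4 P5 similar
  -> R2 @ bar 6 tick 0 v(0, 1): B2/G3 m6 -> C3/C4 P8 similar
  -> R2 @ bar 6 tick 0 v(0, 2): B2/D4 m3 -> C3/G4 P5 similar

(1, 0, R1, (1, 2))
(1, 0, R4, (0, 2))
(2, 0, R2, (0, 1))
(2, 0, R4, (0, 2))
(4, 0, R2, (1, 2))
(4, 0, R4, (0, 1))
(4, 0, R4, (0, 2))
(6, 0, R1, (1, 2))
(6, 0, R2, (0, 1))
(6, 0, R2, (0, 2))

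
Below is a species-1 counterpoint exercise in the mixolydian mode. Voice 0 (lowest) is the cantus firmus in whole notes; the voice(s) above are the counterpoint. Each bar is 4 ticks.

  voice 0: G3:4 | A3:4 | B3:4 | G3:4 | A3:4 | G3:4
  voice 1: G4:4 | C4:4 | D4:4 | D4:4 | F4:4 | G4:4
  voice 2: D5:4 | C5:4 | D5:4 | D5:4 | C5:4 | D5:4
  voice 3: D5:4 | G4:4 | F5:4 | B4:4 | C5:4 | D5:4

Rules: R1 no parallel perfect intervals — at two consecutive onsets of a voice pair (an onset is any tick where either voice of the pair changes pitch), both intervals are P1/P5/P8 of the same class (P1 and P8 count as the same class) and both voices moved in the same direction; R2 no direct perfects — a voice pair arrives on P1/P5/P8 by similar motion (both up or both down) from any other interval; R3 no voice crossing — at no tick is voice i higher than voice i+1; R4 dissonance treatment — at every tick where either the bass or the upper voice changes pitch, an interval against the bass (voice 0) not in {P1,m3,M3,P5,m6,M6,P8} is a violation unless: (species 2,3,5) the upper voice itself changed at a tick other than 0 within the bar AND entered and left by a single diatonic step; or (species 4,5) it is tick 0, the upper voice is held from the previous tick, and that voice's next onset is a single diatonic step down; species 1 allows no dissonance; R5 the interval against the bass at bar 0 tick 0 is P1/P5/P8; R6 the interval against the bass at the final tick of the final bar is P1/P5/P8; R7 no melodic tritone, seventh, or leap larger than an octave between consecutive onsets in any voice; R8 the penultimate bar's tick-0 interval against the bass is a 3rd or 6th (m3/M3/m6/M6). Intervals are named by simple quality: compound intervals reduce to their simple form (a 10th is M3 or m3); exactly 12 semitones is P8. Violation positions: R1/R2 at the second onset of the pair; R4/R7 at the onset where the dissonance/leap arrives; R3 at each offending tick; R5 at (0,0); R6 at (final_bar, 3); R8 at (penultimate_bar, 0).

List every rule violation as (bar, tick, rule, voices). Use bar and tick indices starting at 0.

(1, 0, R1, (1, 3))
(1, 0, R2, (1, 2))
(1, 0, R3, (2, 3))
(1, 0, R4, (0, 3))
(1, 1, R3, (2, 3))
(1, 2, R3, (2, 3))
(1, 3, R3, (2, 3))
(2, 0, R1, (1, 2))
(2, 0, R4, (0, 3))
(2, 0, R7, (3,))
(3, 0, R3, (2, 3))
(3, 0, R7, (3,))
(3, 1, R3, (2, 3))
(3, 2, R3, (2, 3))
(3, 3, R3, (2, 3))
(4, 0, R2, (1, 3))
(5, 0, R1, (1, 2))
(5, 0, R1, (1, 3))
(5, 0, R1, (2, 3))

bar 0: v0=G3 v1=G4 v2=D5 v3=D5 downbeat P5
bar 1: v0=A3 v1=C4 v2=C5 v3=G4 downbeat m7
bar 2: v0=B3 v1=D4 v2=D5 v3=F5 downbeat TT
bar 3: v0=G3 v1=D4 v2=D5 v3=B4 downbeat M3
bar 4: v0=A3 v1=F4 v2=C5 v3=C5 downbeat m3
bar 5: v0=G3 v1=G4 v2=D5 v3=D5 downbeat P5
  -> R1 @ bar 1 tick 0 v(1, 3): G4/D5 P5 -> C4/G4 P5 similar
  -> R2 @ bar 1 tick 0 v(1, 2): G4/D5 P5 -> C4/C5 P8 similar
  -> R3 @ bar 1 tick 0 v(2, 3): C5 above G4
  -> R4 @ bar 1 tick 0 v(0, 3): A3/G4 m7 untreated
  -> R3 @ bar 1 tick 1 v(2, 3): C5 above G4
  -> R3 @ bar 1 tick 2 v(2, 3): C5 above G4
  -> R3 @ bar 1 tick 3 v(2, 3): C5 above G4
  -> R1 @ bar 2 tick 0 v(1, 2): C4/C5 P8 -> D4/D5 P8 similar
  -> R4 @ bar 2 tick 0 v(0, 3): B3/F5 TT untreated
  -> R7 @ bar 2 tick 0 v(3,): G4->F5 leap 10st
  -> R3 @ bar 3 tick 0 v(2, 3): D5 above B4
  -> R7 @ bar 3 tick 0 v(3,): F5->B4 leap 6st
  -> R3 @ bar 3 tick 1 v(2, 3): D5 above B4
  -> R3 @ bar 3 tick 2 v(2, 3): D5 above B4
  -> R3 @ bar 3 tick 3 v(2, 3): D5 above B4
  -> R2 @ bar 4 tick 0 v(1, 3): D4/B4 M6 -> F4/C5 P5 similar
  -> R1 @ bar 5 tick 0 v(1, 2): F4/C5 P5 -> G4/D5 P5 similar
  -> R1 @ bar 5 tick 0 v(1, 3): F4/C5 P5 -> G4/D5 P5 similar
  -> R1 @ bar 5 tick 0 v(2, 3): C5/C5 P1 -> D5/D5 P1 similar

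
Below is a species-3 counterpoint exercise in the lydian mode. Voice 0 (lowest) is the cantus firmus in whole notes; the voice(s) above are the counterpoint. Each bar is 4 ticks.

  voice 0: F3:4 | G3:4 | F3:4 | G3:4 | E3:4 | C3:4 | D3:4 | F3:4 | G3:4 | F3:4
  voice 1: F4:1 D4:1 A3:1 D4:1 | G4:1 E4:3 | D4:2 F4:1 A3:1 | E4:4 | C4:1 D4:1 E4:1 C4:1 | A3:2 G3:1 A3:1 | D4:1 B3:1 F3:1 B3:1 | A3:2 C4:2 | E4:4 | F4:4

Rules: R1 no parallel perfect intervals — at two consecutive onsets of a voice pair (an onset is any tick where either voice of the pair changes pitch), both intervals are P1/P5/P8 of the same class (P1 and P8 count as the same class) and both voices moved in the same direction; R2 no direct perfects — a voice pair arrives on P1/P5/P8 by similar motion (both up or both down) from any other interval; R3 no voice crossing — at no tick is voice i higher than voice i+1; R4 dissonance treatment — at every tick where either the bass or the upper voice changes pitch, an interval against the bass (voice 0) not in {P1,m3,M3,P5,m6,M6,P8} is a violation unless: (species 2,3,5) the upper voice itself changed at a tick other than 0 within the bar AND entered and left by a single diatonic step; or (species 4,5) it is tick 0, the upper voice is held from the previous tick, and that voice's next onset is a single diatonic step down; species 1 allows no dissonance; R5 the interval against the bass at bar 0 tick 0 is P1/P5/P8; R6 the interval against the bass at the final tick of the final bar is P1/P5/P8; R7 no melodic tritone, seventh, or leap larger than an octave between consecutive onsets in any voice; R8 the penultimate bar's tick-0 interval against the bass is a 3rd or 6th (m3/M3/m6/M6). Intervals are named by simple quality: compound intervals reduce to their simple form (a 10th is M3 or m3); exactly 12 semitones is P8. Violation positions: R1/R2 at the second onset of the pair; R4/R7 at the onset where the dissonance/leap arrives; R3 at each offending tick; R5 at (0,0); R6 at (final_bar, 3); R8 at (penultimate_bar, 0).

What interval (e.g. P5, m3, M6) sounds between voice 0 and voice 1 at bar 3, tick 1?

voice 0=G3 voice 1=E4 -> M6

M6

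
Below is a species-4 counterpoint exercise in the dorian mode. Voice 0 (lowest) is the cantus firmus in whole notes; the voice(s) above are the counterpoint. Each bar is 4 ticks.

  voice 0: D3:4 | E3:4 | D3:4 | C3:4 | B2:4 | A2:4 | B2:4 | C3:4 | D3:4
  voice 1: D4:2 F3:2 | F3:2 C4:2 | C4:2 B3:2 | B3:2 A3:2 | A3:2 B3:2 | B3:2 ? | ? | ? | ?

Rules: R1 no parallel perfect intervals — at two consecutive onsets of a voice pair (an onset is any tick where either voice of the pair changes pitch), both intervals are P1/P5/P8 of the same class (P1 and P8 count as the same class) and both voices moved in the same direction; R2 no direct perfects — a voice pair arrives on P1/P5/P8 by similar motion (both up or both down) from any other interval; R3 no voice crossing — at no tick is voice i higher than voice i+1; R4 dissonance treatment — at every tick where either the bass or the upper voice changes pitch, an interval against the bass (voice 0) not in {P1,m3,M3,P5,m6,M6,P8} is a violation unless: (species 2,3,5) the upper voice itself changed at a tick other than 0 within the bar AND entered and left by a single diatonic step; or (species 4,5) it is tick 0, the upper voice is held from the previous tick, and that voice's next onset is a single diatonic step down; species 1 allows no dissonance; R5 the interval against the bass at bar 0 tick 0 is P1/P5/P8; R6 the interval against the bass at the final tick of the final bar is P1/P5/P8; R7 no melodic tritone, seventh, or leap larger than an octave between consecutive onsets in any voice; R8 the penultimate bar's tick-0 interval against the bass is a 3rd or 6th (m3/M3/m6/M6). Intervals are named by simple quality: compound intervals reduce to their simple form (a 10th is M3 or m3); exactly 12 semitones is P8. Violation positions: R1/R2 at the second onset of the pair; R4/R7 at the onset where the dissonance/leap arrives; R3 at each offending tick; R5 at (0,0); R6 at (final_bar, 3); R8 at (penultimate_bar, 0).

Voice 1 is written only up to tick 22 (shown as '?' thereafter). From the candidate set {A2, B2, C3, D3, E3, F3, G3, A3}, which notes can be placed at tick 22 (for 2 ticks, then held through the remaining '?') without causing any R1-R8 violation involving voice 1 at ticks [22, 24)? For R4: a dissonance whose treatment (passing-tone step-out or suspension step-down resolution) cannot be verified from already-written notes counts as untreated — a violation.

A2: violates R7
B2: violates R4
C3: violates R7
D3: violates R4
E3: legal
F3: violates R7
G3: violates R4
A3: legal

{A3, E3}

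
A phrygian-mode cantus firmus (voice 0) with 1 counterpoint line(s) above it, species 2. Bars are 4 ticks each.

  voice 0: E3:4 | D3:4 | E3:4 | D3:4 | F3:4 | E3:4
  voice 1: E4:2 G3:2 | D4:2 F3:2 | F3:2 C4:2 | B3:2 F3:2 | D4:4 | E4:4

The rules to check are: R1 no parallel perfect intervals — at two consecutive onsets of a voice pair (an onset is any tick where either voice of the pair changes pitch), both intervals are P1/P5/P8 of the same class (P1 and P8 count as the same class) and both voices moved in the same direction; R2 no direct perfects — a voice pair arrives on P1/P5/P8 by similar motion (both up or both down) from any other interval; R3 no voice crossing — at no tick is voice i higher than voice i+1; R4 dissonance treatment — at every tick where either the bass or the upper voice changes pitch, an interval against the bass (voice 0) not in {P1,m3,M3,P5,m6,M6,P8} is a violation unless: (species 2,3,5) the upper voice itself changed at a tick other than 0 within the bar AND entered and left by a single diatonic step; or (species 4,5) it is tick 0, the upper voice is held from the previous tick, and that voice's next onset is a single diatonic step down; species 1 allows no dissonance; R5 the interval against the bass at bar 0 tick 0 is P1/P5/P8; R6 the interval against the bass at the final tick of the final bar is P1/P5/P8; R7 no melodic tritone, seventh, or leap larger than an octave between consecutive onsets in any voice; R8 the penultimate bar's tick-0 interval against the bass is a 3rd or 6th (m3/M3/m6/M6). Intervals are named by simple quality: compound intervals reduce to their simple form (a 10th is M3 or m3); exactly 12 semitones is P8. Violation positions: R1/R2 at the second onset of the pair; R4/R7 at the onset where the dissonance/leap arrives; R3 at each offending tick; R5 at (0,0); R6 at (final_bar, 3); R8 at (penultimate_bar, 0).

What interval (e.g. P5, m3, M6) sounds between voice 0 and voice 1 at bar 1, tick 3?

m3

voice 0=D3 voice 1=F3 -> m3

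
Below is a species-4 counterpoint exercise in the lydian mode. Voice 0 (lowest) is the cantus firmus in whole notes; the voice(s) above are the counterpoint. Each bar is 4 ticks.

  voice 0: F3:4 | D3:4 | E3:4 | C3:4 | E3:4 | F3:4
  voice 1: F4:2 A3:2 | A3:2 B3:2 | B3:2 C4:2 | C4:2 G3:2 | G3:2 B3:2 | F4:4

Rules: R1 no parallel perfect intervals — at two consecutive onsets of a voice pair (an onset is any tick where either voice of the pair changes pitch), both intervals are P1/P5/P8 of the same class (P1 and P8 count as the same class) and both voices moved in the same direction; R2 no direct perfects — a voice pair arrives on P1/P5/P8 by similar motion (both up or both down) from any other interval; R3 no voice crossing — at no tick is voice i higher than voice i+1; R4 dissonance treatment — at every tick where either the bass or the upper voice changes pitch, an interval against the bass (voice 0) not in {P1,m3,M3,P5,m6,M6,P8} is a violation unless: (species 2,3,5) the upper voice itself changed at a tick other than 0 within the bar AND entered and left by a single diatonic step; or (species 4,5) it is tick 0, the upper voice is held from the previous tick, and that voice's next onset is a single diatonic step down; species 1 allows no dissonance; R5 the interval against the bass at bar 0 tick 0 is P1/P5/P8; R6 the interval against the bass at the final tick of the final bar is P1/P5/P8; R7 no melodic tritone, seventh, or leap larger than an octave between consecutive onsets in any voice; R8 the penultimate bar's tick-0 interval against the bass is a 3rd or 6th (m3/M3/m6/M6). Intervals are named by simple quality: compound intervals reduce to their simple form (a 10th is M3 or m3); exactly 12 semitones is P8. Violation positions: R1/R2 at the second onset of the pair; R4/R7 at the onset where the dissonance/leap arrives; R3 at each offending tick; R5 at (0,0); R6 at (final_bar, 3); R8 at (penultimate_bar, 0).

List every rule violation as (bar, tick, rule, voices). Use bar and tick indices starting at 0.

bar 0: v0=F3 v1=F4 downbeat P8
bar 1: v0=D3 v1=A3 downbeat P5
bar 2: v0=E3 v1=B3 downbeat P5
bar 3: v0=C3 v1=C4 downbeat P8
bar 4: v0=E3 v1=G3 downbeat m3
bar 5: v0=F3 v1=F4 downbeat P8
  -> R2 @ bar 5 tick 0 v(0, 1): E3/B3 P5 -> F3/F4 P8 similar
  -> R7 @ bar 5 tick 0 v(1,): B3->F4 leap 6st

(5, 0, R2, (0, 1))
(5, 0, R7, (1,))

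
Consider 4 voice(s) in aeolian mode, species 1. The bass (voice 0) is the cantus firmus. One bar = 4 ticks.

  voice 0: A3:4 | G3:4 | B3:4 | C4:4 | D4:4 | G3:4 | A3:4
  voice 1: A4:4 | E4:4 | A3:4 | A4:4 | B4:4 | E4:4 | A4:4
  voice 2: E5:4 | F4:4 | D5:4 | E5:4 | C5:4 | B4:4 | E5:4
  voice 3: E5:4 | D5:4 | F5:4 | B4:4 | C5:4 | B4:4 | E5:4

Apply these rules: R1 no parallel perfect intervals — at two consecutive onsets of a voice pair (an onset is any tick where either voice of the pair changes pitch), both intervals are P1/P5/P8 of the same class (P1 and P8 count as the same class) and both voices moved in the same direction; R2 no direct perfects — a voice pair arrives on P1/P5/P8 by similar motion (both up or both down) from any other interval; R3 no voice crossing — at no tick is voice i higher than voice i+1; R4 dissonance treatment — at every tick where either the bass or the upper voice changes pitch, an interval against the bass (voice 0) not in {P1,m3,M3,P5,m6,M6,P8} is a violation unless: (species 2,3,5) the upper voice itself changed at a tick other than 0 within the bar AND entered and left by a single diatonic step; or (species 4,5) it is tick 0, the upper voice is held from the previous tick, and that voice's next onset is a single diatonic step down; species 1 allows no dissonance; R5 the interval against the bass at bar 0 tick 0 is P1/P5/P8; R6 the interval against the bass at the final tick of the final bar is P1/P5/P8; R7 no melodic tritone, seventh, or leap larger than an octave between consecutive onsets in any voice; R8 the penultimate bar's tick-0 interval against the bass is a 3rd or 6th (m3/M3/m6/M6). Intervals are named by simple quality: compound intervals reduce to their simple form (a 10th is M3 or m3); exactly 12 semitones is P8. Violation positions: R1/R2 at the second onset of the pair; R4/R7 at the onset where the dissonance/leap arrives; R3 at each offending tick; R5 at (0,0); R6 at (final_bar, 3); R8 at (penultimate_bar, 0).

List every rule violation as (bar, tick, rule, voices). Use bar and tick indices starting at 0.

bar 0: v0=A3 v1=A4 v2=E5 v3=E5 downbeat P5
bar 1: v0=G3 v1=E4 v2=F4 v3=D5 downbeat P5
bar 2: v0=B3 v1=A3 v2=D5 v3=F5 downbeat TT
bar 3: v0=C4 v1=A4 v2=E5 v3=B4 downbeat M7
bar 4: v0=D4 v1=B4 v2=C5 v3=C5 downbeat m7
bar 5: v0=G3 v1=E4 v2=B4 v3=B4 downbeat M3
bar 6: v0=A3 v1=A4 v2=E5 v3=E5 downbeat P5
  -> R1 @ bar 1 tick 0 v(0, 3): A3/E5 P5 -> G3/D5 P5 similar
  -> R4 @ bar 1 tick 0 v(0, 2): G3/F4 m7 untreated
  -> R7 @ bar 1 tick 0 v(2,): E5->F4 leap 11st
  -> R3 @ bar 2 tick 0 v(0, 1): B3 above A3
  -> R4 @ bar 2 tick 0 v(0, 1): B3/A3 M2 untreated
  -> R4 @ bar 2 tick 0 v(0, 3): B3/F5 TT untreated
  -> R3 @ bar 2 tick 1 v(0, 1): B3 above A3
  -> R3 @ bar 2 tick 2 v(0, 1): B3 above A3
  -> R3 @ bar 2 tick 3 v(0, 1): B3 above A3
  -> R2 @ bar 3 tick 0 v(1, 2): A3/D5 P4 -> A4/E5 P5 similar
  -> R3 @ bar 3 tick 0 v(2, 3): E5 above B4
  -> R4 @ bar 3 tick 0 v(0, 3): C4/B4 M7 untreated
  -> R7 @ bar 3 tick 0 v(3,): F5->B4 leap 6st
  -> R3 @ bar 3 tick 1 v(2, 3): E5 above B4
  -> R3 @ bar 3 tick 2 v(2, 3): E5 above B4
  -> R3 @ bar 3 tick 3 v(2, 3): E5 above B4
  -> R4 @ bar 4 tick 0 v(0, 2): D4/C5 m7 untreated
  -> R4 @ bar 4 tick 0 v(0, 3): D4/C5 m7 untreated
  -> R1 @ bar 5 tick 0 v(2, 3): C5/C5 P1 -> B4/B4 P1 similar
  -> R2 @ bar 5 tick 0 v(1, 2): B4/C5 m2 -> E4/B4 P5 similar
  -> R2 @ bar 5 tick 0 v(1, 3): B4/C5 m2 -> E4/B4 P5 similar
  -> R1 @ bar 6 tick 0 v(1, 2): E4/B4 P5 -> A4/E5 P5 similar
  -> R1 @ bar 6 tick 0 v(1, 3): E4/B4 P5 -> A4/E5 P5 similar
  -> R1 @ bar 6 tick 0 v(2, 3): B4/B4 P1 -> E5/E5 P1 similar
  -> R2 @ bar 6 tick 0 v(0, 1): G3/E4 M6 -> A3/A4 P8 similar
  -> R2 @ bar 6 tick 0 v(0, 2): G3/B4 M3 -> A3/E5 P5 similar
  -> R2 @ bar 6 tick 0 v(0, 3): G3/B4 M3 -> A3/E5 P5 similar

(1, 0, R1, (0, 3))
(1, 0, R4, (0, 2))
(1, 0, R7, (2,))
(2, 0, R3, (0, 1))
(2, 0, R4, (0, 1))
(2, 0, R4, (0, 3))
(2, 1, R3, (0, 1))
(2, 2, R3, (0, 1))
(2, 3, R3, (0, 1))
(3, 0, R2, (1, 2))
(3, 0, R3, (2, 3))
(3, 0, R4, (0, 3))
(3, 0, R7, (3,))
(3, 1, R3, (2, 3))
(3, 2, R3, (2, 3))
(3, 3, R3, (2, 3))
(4, 0, R4, (0, 2))
(4, 0, R4, (0, 3))
(5, 0, R1, (2, 3))
(5, 0, R2, (1, 2))
(5, 0, R2, (1, 3))
(6, 0, R1, (1, 2))
(6, 0, R1, (1, 3))
(6, 0, R1, (2, 3))
(6, 0, R2, (0, 1))
(6, 0, R2, (0, 2))
(6, 0, R2, (0, 3))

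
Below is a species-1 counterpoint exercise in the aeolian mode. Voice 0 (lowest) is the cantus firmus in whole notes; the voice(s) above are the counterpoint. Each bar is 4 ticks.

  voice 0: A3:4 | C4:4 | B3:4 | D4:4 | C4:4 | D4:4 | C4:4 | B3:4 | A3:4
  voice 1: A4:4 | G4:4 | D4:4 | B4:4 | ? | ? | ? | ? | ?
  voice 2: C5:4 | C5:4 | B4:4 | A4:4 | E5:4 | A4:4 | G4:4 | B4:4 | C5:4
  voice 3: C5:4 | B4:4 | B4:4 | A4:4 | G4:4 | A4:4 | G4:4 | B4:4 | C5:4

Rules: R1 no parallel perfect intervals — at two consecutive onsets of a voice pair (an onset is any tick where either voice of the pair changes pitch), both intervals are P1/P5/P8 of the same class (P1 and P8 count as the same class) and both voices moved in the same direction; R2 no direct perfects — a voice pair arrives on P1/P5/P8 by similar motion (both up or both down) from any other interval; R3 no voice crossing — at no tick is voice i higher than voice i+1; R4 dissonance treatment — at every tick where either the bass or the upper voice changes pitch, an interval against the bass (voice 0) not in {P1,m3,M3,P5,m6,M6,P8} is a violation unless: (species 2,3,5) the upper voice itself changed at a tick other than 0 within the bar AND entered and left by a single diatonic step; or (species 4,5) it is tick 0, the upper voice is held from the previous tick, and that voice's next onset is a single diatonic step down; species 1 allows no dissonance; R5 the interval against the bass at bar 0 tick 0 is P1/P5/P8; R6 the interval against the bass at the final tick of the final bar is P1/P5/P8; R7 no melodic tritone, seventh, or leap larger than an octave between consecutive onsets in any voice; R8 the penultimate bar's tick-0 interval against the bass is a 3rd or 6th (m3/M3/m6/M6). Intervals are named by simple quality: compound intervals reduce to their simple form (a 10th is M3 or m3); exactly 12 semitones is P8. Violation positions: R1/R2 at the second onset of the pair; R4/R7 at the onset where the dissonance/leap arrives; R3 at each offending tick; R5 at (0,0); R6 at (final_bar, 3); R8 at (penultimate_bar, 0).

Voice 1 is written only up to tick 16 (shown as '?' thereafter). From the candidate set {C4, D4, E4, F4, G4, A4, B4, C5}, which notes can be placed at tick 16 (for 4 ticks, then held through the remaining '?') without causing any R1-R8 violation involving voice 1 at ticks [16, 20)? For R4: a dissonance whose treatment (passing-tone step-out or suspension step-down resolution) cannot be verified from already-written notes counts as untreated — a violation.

{A4, C5, E4}

C4: violates R2,R7
D4: violates R4
E4: legal
F4: violates R4,R7
G4: violates R2
A4: legal
B4: violates R4
C5: legal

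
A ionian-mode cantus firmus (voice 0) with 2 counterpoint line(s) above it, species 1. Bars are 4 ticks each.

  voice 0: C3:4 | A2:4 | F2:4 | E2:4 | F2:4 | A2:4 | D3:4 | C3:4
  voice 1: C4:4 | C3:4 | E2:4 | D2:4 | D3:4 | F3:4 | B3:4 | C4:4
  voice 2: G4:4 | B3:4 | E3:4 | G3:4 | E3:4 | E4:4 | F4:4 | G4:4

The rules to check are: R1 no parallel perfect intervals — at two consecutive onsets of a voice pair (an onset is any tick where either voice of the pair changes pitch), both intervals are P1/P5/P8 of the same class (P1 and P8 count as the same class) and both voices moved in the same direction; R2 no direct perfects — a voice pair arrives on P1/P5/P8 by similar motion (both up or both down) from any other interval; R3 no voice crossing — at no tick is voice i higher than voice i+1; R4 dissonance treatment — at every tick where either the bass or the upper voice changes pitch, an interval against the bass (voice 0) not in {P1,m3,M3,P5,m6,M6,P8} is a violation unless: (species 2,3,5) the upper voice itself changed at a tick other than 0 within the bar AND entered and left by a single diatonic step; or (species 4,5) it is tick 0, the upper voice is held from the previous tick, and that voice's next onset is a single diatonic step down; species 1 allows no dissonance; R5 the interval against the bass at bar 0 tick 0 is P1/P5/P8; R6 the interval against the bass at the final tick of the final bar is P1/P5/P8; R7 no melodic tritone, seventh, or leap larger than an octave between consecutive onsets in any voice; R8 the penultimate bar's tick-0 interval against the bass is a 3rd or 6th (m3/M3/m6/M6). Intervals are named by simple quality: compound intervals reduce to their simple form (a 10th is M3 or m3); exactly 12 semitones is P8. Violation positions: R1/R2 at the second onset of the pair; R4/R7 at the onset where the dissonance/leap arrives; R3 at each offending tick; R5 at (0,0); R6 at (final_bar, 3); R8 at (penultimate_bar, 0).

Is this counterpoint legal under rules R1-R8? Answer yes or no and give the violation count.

No (17 violations)

bar 0: v0=C3 v1=C4 v2=G4 (P5)
bar 1: v0=A2 v1=C3 v2=B3 (M2)
bar 2: v0=F2 v1=E2 v2=E3 (M7)
bar 3: v0=E2 v1=D2 v2=G3 (m3)
bar 4: v0=F2 v1=D3 v2=E3 (M7)
bar 5: v0=A2 v1=F3 v2=E4 (P5)
bar 6: v0=D3 v1=B3 v2=F4 (m3)
bar 7: v0=C3 v1=C4 v2=G4 (P5)
  R4 @ bar1.0: A2/B3 M2 untreated
  R2 @ bar2.0: C3/B3 M7 -> E2/E3 P8 similar
  R3 @ bar2.0: F2 above E2
  R4 @ bar2.0: F2/E2 m2 untreated
  R4 @ bar2.0: F2/E3 M7 untreated
  R3 @ bar2.1: F2 above E2
  R3 @ bar2.2: F2 above E2
  R3 @ bar2.3: F2 above E2
  R3 @ bar3.0: E2 above D2
  R4 @ bar3.0: E2/D2 M2 untreated
  R3 @ bar3.1: E2 above D2
  R3 @ bar3.2: E2 above D2
  R3 @ bar3.3: E2 above D2
  R4 @ bar4.0: F2/E3 M7 untreated
  R2 @ bar5.0: F2/E3 M7 -> A2/E4 P5 similar
  R7 @ bar6.0: F3->B3 leap 6st
  R2 @ bar7.0: B3/F4 TT -> C4/G4 P5 similar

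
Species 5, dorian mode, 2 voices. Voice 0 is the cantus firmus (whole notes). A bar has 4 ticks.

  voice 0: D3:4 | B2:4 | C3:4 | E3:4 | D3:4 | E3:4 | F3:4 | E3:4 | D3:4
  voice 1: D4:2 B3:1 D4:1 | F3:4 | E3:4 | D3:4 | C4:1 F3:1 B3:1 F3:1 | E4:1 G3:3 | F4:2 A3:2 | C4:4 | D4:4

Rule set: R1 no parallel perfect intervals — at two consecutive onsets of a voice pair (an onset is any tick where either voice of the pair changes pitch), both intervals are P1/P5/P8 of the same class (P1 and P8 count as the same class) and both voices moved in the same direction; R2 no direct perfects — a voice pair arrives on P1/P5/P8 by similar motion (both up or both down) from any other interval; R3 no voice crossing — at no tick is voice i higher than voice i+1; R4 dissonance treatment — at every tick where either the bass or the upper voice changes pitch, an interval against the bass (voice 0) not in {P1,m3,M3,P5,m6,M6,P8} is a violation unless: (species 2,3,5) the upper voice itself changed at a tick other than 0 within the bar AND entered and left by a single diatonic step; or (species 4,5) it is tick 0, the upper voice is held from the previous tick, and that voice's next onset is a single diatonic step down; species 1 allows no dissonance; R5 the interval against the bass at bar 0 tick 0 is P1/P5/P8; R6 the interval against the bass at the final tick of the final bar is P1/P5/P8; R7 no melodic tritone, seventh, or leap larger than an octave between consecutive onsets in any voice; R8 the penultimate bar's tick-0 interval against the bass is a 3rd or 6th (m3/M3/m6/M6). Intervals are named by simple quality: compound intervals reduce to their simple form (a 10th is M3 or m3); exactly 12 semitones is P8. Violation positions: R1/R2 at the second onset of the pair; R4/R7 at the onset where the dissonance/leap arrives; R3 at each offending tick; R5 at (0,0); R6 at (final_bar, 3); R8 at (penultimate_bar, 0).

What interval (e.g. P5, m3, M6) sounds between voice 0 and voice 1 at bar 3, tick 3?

voice 0=E3 voice 1=D3 -> M2

M2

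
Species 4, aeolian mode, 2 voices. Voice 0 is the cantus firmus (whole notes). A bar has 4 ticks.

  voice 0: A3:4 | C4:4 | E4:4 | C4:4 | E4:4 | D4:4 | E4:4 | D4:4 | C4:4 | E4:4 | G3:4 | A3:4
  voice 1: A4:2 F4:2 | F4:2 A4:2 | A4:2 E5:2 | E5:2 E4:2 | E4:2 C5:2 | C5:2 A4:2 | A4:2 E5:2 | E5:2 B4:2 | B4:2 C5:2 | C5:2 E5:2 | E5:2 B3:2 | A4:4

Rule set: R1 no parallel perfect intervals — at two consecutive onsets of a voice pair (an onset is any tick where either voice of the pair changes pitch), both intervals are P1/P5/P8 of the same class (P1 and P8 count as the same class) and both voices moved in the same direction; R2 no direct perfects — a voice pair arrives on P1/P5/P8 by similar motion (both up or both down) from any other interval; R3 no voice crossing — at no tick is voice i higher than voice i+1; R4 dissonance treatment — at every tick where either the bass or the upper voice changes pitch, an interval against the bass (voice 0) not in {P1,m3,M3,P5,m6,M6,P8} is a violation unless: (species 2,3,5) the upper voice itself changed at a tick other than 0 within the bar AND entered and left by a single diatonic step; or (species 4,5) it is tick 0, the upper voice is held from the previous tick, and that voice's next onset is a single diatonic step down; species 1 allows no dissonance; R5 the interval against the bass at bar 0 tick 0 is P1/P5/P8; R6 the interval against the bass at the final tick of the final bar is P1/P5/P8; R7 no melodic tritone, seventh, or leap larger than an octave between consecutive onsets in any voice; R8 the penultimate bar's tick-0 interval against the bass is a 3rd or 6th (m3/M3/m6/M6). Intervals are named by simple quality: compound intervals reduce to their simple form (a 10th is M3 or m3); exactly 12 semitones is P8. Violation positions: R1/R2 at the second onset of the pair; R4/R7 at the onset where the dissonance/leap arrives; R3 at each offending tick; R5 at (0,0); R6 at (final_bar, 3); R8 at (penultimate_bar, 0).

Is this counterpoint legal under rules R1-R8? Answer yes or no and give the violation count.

bar 0: v0=A3 v1=A4 (P8)
bar 1: v0=C4 v1=F4 (P4)
bar 2: v0=E4 v1=A4 (P4)
bar 3: v0=C4 v1=E5 (M3)
bar 4: v0=E4 v1=E4 (P1)
bar 5: v0=D4 v1=C5 (m7)
bar 6: v0=E4 v1=A4 (P4)
bar 7: v0=D4 v1=E5 (M2)
bar 8: v0=C4 v1=B4 (M7)
bar 9: v0=E4 v1=C5 (m6)
bar 10: v0=G3 v1=E5 (M6)
bar 11: v0=A3 v1=A4 (P8)
  R4 @ bar1.0: C4/F4 P4 untreated
  R4 @ bar2.0: E4/A4 P4 untreated
  R4 @ bar5.0: D4/C5 m7 untreated
  R4 @ bar6.0: E4/A4 P4 untreated
  R4 @ bar7.0: D4/E5 M2 untreated
  R4 @ bar8.0: C4/B4 M7 untreated
  R7 @ bar10.2: E5->B3 leap 17st
  R2 @ bar11.0: G3/B3 M3 -> A3/A4 P8 similar
  R7 @ bar11.0: B3->A4 leap 10st

No (9 violations)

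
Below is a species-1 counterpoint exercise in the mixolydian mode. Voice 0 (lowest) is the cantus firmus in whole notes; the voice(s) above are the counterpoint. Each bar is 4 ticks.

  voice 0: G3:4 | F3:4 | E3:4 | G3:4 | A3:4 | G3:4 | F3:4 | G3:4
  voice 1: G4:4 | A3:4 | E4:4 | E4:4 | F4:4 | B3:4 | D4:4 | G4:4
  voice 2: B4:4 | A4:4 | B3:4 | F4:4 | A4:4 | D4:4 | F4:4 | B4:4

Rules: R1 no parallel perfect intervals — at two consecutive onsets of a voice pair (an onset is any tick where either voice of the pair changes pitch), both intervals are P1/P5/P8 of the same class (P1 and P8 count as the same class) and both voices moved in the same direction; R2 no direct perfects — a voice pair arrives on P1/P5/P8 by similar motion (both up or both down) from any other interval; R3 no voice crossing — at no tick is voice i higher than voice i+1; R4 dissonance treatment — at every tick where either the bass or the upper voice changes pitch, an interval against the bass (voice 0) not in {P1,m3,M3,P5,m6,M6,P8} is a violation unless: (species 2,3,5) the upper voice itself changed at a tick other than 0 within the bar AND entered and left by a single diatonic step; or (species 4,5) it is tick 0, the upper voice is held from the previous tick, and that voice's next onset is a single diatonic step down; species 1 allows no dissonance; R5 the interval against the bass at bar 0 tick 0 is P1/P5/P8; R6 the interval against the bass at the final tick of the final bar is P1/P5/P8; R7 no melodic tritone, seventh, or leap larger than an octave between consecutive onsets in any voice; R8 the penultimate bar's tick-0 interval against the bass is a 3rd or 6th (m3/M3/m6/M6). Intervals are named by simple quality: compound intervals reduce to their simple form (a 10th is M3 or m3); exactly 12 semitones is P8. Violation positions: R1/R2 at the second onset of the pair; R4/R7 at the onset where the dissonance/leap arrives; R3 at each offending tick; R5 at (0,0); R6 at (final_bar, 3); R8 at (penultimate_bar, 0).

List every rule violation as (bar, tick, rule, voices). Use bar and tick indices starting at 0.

(0, 0, R5, (0, 2))
(1, 0, R2, (1, 2))
(1, 0, R7, (1,))
(2, 0, R2, (0, 2))
(2, 0, R3, (1, 2))
(2, 0, R7, (2,))
(2, 1, R3, (1, 2))
(2, 2, R3, (1, 2))
(2, 3, R3, (1, 2))
(3, 0, R4, (0, 2))
(3, 0, R7, (2,))
(4, 0, R2, (0, 2))
(5, 0, R2, (0, 2))
(5, 0, R7, (1,))
(6, 0, R8, (0, 2))
(7, 0, R2, (0, 1))
(7, 0, R7, (2,))
(7, 3, R6, (0, 2))

bar 0: v0=G3 v1=G4 v2=B4 downbeat M3
bar 1: v0=F3 v1=A3 v2=A4 downbeat M3
bar 2: v0=E3 v1=E4 v2=B3 downbeat P5
bar 3: v0=G3 v1=E4 v2=F4 downbeat m7
bar 4: v0=A3 v1=F4 v2=A4 downbeat P8
bar 5: v0=G3 v1=B3 v2=D4 downbeat P5
bar 6: v0=F3 v1=D4 v2=F4 downbeat P8
bar 7: v0=G3 v1=G4 v2=B4 downbeat M3
  -> R5 @ bar 0 tick 0 v(0, 2): opens on M3
  -> R2 @ bar 1 tick 0 v(1, 2): G4/B4 M3 -> A3/A4 P8 similar
  -> R7 @ bar 1 tick 0 v(1,): G4->A3 leap 10st
  -> R2 @ bar 2 tick 0 v(0, 2): F3/A4 M3 -> E3/B3 P5 similar
  -> R3 @ bar 2 tick 0 v(1, 2): E4 above B3
  -> R7 @ bar 2 tick 0 v(2,): A4->B3 leap 10st
  -> R3 @ bar 2 tick 1 v(1, 2): E4 above B3
  -> R3 @ bar 2 tick 2 v(1, 2): E4 above B3
  -> R3 @ bar 2 tick 3 v(1, 2): E4 above B3
  -> R4 @ bar 3 tick 0 v(0, 2): G3/F4 m7 untreated
  -> R7 @ bar 3 tick 0 v(2,): B3->F4 leap 6st
  -> R2 @ bar 4 tick 0 v(0, 2): G3/F4 m7 -> A3/A4 P8 similar
  -> R2 @ bar 5 tick 0 v(0, 2): A3/A4 P8 -> G3/D4 P5 similar
  -> R7 @ bar 5 tick 0 v(1,): F4->B3 leap 6st
  -> R8 @ bar 6 tick 0 v(0, 2): penult P8 not 3rd/6th
  -> R2 @ bar 7 tick 0 v(0, 1): F3/D4 M6 -> G3/G4 P8 similar
  -> R7 @ bar 7 tick 0 v(2,): F4->B4 leap 6st
  -> R6 @ bar 7 tick 3 v(0, 2): closes on M3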